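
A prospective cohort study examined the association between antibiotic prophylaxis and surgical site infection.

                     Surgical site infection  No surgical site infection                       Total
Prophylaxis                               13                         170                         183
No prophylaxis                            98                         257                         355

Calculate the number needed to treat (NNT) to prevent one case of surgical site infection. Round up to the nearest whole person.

Risk in treated group = 13/183 = 0.07104; risk in control = 98/355 = 0.27606.
Absolute risk reduction = 0.27606 − 0.07104 = 0.20502
NNT = 1 / ARR = 1 / 0.20502 = 4.878 → round up → 5

5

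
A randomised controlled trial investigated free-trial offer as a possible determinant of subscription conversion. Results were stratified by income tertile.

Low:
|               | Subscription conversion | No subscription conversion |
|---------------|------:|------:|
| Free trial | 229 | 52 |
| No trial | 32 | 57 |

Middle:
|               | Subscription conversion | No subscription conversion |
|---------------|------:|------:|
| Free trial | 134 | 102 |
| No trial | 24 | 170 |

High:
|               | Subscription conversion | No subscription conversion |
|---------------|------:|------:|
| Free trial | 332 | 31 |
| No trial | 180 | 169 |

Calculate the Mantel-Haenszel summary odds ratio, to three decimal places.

OR_MH = Σ(aᵢdᵢ/nᵢ) / Σ(bᵢcᵢ/nᵢ), where nᵢ is the stratum total.
Stratum 1 (Low): n = 370; a·d/n = 229·57/370 = 35.2784; b·c/n = 52·32/370 = 4.4973
Stratum 2 (Middle): n = 430; a·d/n = 134·170/430 = 52.9767; b·c/n = 102·24/430 = 5.6930
Stratum 3 (High): n = 712; a·d/n = 332·169/712 = 78.8034; b·c/n = 31·180/712 = 7.8371
OR_MH = (35.2784 + 52.9767 + 78.8034) / (4.4973 + 5.6930 + 7.8371) = 167.0585 / 18.0274 = 9.26692

9.267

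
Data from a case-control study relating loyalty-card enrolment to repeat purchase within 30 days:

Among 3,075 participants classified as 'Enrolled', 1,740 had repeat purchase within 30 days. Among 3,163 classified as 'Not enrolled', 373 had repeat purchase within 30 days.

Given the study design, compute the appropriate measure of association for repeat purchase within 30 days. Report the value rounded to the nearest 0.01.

9.75

From the description: a = 1740, b = 1335, c = 373, d = 2790.
This is a case-control study: participants were sampled on outcome status, so risks in the source population cannot be estimated directly — relative risk is not valid here. The odds ratio is the appropriate measure.
OR = (a·d)/(b·c) = (1740 × 2790) / (1335 × 373) = 4854600 / 497955 = 9.74907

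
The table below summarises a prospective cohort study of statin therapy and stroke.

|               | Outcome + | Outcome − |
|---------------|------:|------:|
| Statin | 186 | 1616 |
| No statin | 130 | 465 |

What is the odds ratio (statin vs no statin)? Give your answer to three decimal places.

0.412

Cells: a = 186, b = 1616, c = 130, d = 465.
OR = (a·d)/(b·c) = (186 × 465) / (1616 × 130) = 86490 / 210080 = 0.41170
Exposure is associated with lower odds of stroke (OR = 0.41 < 1).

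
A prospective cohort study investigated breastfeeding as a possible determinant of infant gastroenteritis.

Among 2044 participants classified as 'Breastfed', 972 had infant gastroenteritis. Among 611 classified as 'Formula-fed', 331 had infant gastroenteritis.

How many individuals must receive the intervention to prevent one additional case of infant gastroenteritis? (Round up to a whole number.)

16

Risk in treated group = 972/2044 = 0.47554; risk in control = 331/611 = 0.54173.
Absolute risk reduction = 0.54173 − 0.47554 = 0.06620
NNT = 1 / ARR = 1 / 0.06620 = 15.106 → round up → 16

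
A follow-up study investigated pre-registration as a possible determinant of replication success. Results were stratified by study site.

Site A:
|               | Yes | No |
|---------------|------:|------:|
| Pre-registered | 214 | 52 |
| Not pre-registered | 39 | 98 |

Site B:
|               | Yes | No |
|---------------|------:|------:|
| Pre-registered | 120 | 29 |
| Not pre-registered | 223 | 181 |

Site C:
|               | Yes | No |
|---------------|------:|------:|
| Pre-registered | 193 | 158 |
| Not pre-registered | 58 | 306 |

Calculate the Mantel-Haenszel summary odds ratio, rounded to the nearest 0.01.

5.89

OR_MH = Σ(aᵢdᵢ/nᵢ) / Σ(bᵢcᵢ/nᵢ), where nᵢ is the stratum total.
Stratum 1 (Site A): n = 403; a·d/n = 214·98/403 = 52.0397; b·c/n = 52·39/403 = 5.0323
Stratum 2 (Site B): n = 553; a·d/n = 120·181/553 = 39.2767; b·c/n = 29·223/553 = 11.6944
Stratum 3 (Site C): n = 715; a·d/n = 193·306/715 = 82.5986; b·c/n = 158·58/715 = 12.8168
OR_MH = (52.0397 + 39.2767 + 82.5986) / (5.0323 + 11.6944 + 12.8168) = 173.9150 / 29.5434 = 5.88676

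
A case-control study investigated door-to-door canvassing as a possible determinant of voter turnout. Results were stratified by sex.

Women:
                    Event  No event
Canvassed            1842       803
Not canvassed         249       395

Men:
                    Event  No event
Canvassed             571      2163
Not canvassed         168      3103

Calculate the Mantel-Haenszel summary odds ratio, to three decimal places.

OR_MH = Σ(aᵢdᵢ/nᵢ) / Σ(bᵢcᵢ/nᵢ), where nᵢ is the stratum total.
Stratum 1 (Women): n = 3289; a·d/n = 1842·395/3289 = 221.2192; b·c/n = 803·249/3289 = 60.7926
Stratum 2 (Men): n = 6005; a·d/n = 571·3103/6005 = 295.0563; b·c/n = 2163·168/6005 = 60.5136
OR_MH = (221.2192 + 295.0563) / (60.7926 + 60.5136) = 516.2755 / 121.3062 = 4.25597

4.256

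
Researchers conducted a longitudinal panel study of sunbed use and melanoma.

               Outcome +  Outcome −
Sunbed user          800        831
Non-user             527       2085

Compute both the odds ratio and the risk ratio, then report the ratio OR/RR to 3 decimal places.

1.567

Cells: a = 800, b = 831, c = 527, d = 2085.
OR = (800·2085)/(831·527) = 1668000/437937 = 3.80877
Risk in exposed = 800/1631 = 0.49050; risk in unexposed = 527/2612 = 0.20176; RR = 2.43108
OR/RR = 3.80877 / 2.43108 = 1.56670
The outcome is not rare, so the OR lies further from 1 than the RR.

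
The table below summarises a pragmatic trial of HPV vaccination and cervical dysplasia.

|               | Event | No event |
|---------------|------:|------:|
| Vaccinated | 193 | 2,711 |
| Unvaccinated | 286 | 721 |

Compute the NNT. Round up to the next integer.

Risk in treated group = 193/2904 = 0.06646; risk in control = 286/1007 = 0.28401.
Absolute risk reduction = 0.28401 − 0.06646 = 0.21755
NNT = 1 / ARR = 1 / 0.21755 = 4.597 → round up → 5

5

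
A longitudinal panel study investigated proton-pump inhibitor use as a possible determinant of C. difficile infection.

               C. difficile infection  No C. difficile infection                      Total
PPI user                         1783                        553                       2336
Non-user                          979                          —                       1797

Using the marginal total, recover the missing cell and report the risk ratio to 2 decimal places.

The missing cell is in the unexposed row: 1797 − 979 = 818.
So a = 1783, b = 553, c = 979, d = 818.
RR = [a/(a+b)] / [c/(c+d)] = (1783/2336) / (979/1797) = 0.76327/0.54480 = 1.40102

1.40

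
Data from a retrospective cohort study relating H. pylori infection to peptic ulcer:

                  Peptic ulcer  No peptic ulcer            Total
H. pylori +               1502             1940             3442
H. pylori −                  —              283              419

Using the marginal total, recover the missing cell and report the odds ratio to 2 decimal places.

The missing cell is in the unexposed row: 419 − 283 = 136.
So a = 1502, b = 1940, c = 136, d = 283.
OR = (a·d)/(b·c) = (1502 × 283) / (1940 × 136) = 425066 / 263840 = 1.61107

1.61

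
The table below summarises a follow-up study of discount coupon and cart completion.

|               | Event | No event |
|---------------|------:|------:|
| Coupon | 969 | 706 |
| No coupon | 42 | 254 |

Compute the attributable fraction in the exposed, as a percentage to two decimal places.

75.47

Cells: a = 969, b = 706, c = 42, d = 254.
Risk in exposed = 969/1675 = 0.57851; risk in unexposed = 42/296 = 0.14189.
RR = 0.57851/0.14189 = 4.07710
AR% = (RR − 1)/RR × 100 = (4.07710 − 1)/4.07710 × 100 = 75.4728%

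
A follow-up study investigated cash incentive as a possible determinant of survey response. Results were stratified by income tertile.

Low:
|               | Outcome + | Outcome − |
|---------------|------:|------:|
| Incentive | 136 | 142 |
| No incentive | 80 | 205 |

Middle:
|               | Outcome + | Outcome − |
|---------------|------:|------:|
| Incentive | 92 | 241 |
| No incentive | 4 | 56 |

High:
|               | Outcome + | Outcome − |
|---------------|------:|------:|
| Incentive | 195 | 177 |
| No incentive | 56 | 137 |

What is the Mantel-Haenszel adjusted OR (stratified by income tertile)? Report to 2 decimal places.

OR_MH = Σ(aᵢdᵢ/nᵢ) / Σ(bᵢcᵢ/nᵢ), where nᵢ is the stratum total.
Stratum 1 (Low): n = 563; a·d/n = 136·205/563 = 49.5204; b·c/n = 142·80/563 = 20.1776
Stratum 2 (Middle): n = 393; a·d/n = 92·56/393 = 13.1094; b·c/n = 241·4/393 = 2.4529
Stratum 3 (High): n = 565; a·d/n = 195·137/565 = 47.2832; b·c/n = 177·56/565 = 17.5434
OR_MH = (49.5204 + 13.1094 + 47.2832) / (20.1776 + 2.4529 + 17.5434) = 109.9130 / 40.1739 = 2.73593

2.74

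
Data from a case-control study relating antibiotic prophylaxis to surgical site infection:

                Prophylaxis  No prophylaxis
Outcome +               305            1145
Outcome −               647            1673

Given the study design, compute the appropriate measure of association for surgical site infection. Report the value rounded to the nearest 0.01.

Reading the table with exposure as columns: a = 305 (Prophylaxis, case), b = 647 (Prophylaxis, non-case), c = 1145 (No prophylaxis, case), d = 1673.
This is a case-control study: participants were sampled on outcome status, so risks in the source population cannot be estimated directly — relative risk is not valid here. The odds ratio is the appropriate measure.
OR = (a·d)/(b·c) = (305 × 1673) / (647 × 1145) = 510265 / 740815 = 0.68879

0.69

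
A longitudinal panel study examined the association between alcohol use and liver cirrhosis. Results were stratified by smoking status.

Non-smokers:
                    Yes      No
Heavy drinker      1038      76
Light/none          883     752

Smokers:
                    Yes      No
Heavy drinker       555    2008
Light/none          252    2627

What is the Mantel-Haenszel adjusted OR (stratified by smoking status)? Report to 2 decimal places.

OR_MH = Σ(aᵢdᵢ/nᵢ) / Σ(bᵢcᵢ/nᵢ), where nᵢ is the stratum total.
Stratum 1 (Non-smokers): n = 2749; a·d/n = 1038·752/2749 = 283.9491; b·c/n = 76·883/2749 = 24.4118
Stratum 2 (Smokers): n = 5442; a·d/n = 555·2627/5442 = 267.9135; b·c/n = 2008·252/5442 = 92.9835
OR_MH = (283.9491 + 267.9135) / (24.4118 + 92.9835) = 551.8625 / 117.3952 = 4.70089

4.70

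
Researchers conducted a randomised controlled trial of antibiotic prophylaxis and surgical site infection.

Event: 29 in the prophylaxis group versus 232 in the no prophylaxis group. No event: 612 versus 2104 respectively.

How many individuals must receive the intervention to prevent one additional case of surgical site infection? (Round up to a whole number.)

19

Risk in treated group = 29/641 = 0.04524; risk in control = 232/2336 = 0.09932.
Absolute risk reduction = 0.09932 − 0.04524 = 0.05407
NNT = 1 / ARR = 1 / 0.05407 = 18.493 → round up → 19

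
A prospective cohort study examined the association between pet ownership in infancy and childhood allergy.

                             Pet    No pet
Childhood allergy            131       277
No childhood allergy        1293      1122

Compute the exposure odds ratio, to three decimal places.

Reading the table with exposure as columns: a = 131 (Pet, case), b = 1293 (Pet, non-case), c = 277 (No pet, case), d = 1122.
OR = (a·d)/(b·c) = (131 × 1122) / (1293 × 277) = 146982 / 358161 = 0.41038
Exposure is associated with lower odds of childhood allergy (OR = 0.41 < 1).

0.410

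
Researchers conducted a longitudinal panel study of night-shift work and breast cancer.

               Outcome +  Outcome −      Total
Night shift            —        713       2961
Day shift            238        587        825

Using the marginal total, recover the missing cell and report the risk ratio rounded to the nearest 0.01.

The missing cell is in the exposed row: 2961 − 713 = 2248.
So a = 2248, b = 713, c = 238, d = 587.
RR = [a/(a+b)] / [c/(c+d)] = (2248/2961) / (238/825) = 0.75920/0.28848 = 2.63169

2.63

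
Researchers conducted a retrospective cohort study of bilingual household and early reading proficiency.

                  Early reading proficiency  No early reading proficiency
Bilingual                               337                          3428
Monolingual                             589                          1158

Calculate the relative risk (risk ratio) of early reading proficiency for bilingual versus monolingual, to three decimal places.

Cells: a = 337, b = 3428, c = 589, d = 1158.
Risk in exposed = 337/3765 = 0.08951; risk in unexposed = 589/1747 = 0.33715.
RR = 0.08951 / 0.33715 = 0.26549
The risk is 73% lower among the exposed than among the unexposed.

0.265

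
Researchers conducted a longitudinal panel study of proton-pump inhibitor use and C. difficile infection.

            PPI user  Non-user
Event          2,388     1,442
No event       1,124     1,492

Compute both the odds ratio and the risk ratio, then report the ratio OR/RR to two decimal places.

Reading the table with exposure as columns: a = 2388 (PPI user, case), b = 1124 (PPI user, non-case), c = 1442 (Non-user, case), d = 1492.
OR = (2388·1492)/(1124·1442) = 3562896/1620808 = 2.19822
Risk in exposed = 2388/3512 = 0.67995; risk in unexposed = 1442/2934 = 0.49148; RR = 1.38349
OR/RR = 2.19822 / 1.38349 = 1.58890
The outcome is not rare, so the OR lies further from 1 than the RR.

1.59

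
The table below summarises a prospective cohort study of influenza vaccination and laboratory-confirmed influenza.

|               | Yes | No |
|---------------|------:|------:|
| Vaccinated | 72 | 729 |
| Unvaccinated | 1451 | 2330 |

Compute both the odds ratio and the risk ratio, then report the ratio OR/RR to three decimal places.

0.677

Cells: a = 72, b = 729, c = 1451, d = 2330.
OR = (72·2330)/(729·1451) = 167760/1057779 = 0.15860
Risk in exposed = 72/801 = 0.08989; risk in unexposed = 1451/3781 = 0.38376; RR = 0.23423
OR/RR = 0.15860 / 0.23423 = 0.67710
The outcome is not rare, so the OR lies further from 1 than the RR.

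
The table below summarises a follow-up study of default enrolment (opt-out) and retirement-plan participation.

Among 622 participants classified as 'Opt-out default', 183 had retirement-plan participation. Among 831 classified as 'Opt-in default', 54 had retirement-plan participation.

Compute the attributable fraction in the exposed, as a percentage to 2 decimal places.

77.91

From the description: a = 183, b = 439, c = 54, d = 777.
Risk in exposed = 183/622 = 0.29421; risk in unexposed = 54/831 = 0.06498.
RR = 0.29421/0.06498 = 4.52760
AR% = (RR − 1)/RR × 100 = (4.52760 − 1)/4.52760 × 100 = 77.9132%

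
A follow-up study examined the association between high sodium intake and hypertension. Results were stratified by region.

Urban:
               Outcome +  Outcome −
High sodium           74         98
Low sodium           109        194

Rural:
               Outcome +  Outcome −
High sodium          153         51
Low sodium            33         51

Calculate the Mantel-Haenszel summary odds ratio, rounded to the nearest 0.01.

OR_MH = Σ(aᵢdᵢ/nᵢ) / Σ(bᵢcᵢ/nᵢ), where nᵢ is the stratum total.
Stratum 1 (Urban): n = 475; a·d/n = 74·194/475 = 30.2232; b·c/n = 98·109/475 = 22.4884
Stratum 2 (Rural): n = 288; a·d/n = 153·51/288 = 27.0938; b·c/n = 51·33/288 = 5.8438
OR_MH = (30.2232 + 27.0938) / (22.4884 + 5.8438) = 57.3169 / 28.3322 = 2.02303

2.02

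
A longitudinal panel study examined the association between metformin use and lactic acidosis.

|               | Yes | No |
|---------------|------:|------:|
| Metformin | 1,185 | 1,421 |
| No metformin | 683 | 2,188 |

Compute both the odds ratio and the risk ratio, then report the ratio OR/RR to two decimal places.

1.40

Cells: a = 1185, b = 1421, c = 683, d = 2188.
OR = (1185·2188)/(1421·683) = 2592780/970543 = 2.67147
Risk in exposed = 1185/2606 = 0.45472; risk in unexposed = 683/2871 = 0.23790; RR = 1.91142
OR/RR = 2.67147 / 1.91142 = 1.39764
The outcome is not rare, so the OR lies further from 1 than the RR.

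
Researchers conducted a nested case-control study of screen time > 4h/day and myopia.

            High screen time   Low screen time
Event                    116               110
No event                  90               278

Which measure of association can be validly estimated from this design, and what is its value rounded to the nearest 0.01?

3.26

Reading the table with exposure as columns: a = 116 (High screen time, case), b = 90 (High screen time, non-case), c = 110 (Low screen time, case), d = 278.
This is a nested case-control study: participants were sampled on outcome status, so risks in the source population cannot be estimated directly — relative risk is not valid here. The odds ratio is the appropriate measure.
OR = (a·d)/(b·c) = (116 × 278) / (90 × 110) = 32248 / 9900 = 3.25737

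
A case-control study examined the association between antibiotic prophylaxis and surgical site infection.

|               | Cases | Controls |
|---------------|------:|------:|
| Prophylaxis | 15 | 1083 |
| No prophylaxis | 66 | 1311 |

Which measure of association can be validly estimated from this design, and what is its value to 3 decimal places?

0.275

Cells: a = 15, b = 1083, c = 66, d = 1311.
This is a case-control study: participants were sampled on outcome status, so risks in the source population cannot be estimated directly — relative risk is not valid here. The odds ratio is the appropriate measure.
OR = (a·d)/(b·c) = (15 × 1311) / (1083 × 66) = 19665 / 71478 = 0.27512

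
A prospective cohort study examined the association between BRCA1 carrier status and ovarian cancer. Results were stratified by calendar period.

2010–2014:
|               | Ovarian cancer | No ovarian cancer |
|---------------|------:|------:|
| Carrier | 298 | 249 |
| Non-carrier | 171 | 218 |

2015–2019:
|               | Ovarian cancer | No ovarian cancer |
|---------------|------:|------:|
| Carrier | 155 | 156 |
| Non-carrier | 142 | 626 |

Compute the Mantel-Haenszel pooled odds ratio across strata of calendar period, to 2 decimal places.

OR_MH = Σ(aᵢdᵢ/nᵢ) / Σ(bᵢcᵢ/nᵢ), where nᵢ is the stratum total.
Stratum 1 (2010–2014): n = 936; a·d/n = 298·218/936 = 69.4060; b·c/n = 249·171/936 = 45.4904
Stratum 2 (2015–2019): n = 1079; a·d/n = 155·626/1079 = 89.9259; b·c/n = 156·142/1079 = 20.5301
OR_MH = (69.4060 + 89.9259) / (45.4904 + 20.5301) = 159.3318 / 66.0205 = 2.41337

2.41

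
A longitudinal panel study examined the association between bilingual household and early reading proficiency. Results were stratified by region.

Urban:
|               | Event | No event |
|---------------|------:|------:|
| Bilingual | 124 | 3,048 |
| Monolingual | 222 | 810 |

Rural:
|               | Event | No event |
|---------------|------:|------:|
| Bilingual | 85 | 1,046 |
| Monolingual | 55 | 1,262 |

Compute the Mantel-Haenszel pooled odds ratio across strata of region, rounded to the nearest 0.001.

0.367

OR_MH = Σ(aᵢdᵢ/nᵢ) / Σ(bᵢcᵢ/nᵢ), where nᵢ is the stratum total.
Stratum 1 (Urban): n = 4204; a·d/n = 124·810/4204 = 23.8915; b·c/n = 3048·222/4204 = 160.9553
Stratum 2 (Rural): n = 2448; a·d/n = 85·1262/2448 = 43.8194; b·c/n = 1046·55/2448 = 23.5008
OR_MH = (23.8915 + 43.8194) / (160.9553 + 23.5008) = 67.7110 / 184.4561 = 0.36708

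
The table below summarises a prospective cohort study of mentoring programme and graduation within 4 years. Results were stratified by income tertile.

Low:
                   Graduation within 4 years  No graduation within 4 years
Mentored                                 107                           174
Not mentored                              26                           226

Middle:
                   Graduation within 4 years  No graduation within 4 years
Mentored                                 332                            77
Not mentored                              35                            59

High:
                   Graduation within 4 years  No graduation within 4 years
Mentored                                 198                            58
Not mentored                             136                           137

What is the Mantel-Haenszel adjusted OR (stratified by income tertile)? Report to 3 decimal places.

4.715

OR_MH = Σ(aᵢdᵢ/nᵢ) / Σ(bᵢcᵢ/nᵢ), where nᵢ is the stratum total.
Stratum 1 (Low): n = 533; a·d/n = 107·226/533 = 45.3696; b·c/n = 174·26/533 = 8.4878
Stratum 2 (Middle): n = 503; a·d/n = 332·59/503 = 38.9423; b·c/n = 77·35/503 = 5.3579
Stratum 3 (High): n = 529; a·d/n = 198·137/529 = 51.2779; b·c/n = 58·136/529 = 14.9112
OR_MH = (45.3696 + 38.9423 + 51.2779) / (8.4878 + 5.3579 + 14.9112) = 135.5898 / 28.7568 = 4.71505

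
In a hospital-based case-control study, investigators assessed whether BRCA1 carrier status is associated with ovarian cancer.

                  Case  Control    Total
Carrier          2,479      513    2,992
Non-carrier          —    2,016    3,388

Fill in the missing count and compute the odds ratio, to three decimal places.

7.101

The missing cell is in the unexposed row: 3388 − 2016 = 1372.
So a = 2479, b = 513, c = 1372, d = 2016.
OR = (a·d)/(b·c) = (2479 × 2016) / (513 × 1372) = 4997664 / 703836 = 7.10061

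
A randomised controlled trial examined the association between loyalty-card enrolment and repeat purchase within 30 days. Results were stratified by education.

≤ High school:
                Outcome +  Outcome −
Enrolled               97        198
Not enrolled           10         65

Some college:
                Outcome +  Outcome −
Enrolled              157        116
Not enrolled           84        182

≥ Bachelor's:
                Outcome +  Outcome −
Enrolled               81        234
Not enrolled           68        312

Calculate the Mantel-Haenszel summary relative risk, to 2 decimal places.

1.74

RR_MH = Σ(aᵢ·n₀ᵢ/nᵢ) / Σ(cᵢ·n₁ᵢ/nᵢ), with n₁ᵢ = aᵢ+bᵢ (exposed), n₀ᵢ = cᵢ+dᵢ (unexposed), nᵢ = n₁ᵢ+n₀ᵢ.
Stratum 1 (≤ High school): n₁ = 295, n₀ = 75, n = 370; a·n₀/n = 97·75/370 = 19.6622; c·n₁/n = 10·295/370 = 7.9730
Stratum 2 (Some college): n₁ = 273, n₀ = 266, n = 539; a·n₀/n = 157·266/539 = 77.4805; c·n₁/n = 84·273/539 = 42.5455
Stratum 3 (≥ Bachelor's): n₁ = 315, n₀ = 380, n = 695; a·n₀/n = 81·380/695 = 44.2878; c·n₁/n = 68·315/695 = 30.8201
RR_MH = (19.6622 + 77.4805 + 44.2878) / (7.9730 + 42.5455 + 30.8201) = 141.4305 / 81.3386 = 1.73879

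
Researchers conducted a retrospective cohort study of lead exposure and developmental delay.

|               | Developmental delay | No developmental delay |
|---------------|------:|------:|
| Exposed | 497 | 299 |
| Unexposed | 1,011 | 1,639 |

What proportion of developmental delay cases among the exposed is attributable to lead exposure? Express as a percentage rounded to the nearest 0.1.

38.9

Cells: a = 497, b = 299, c = 1011, d = 1639.
Risk in exposed = 497/796 = 0.62437; risk in unexposed = 1011/2650 = 0.38151.
RR = 0.62437/0.38151 = 1.63658
AR% = (RR − 1)/RR × 100 = (1.63658 − 1)/1.63658 × 100 = 38.8971%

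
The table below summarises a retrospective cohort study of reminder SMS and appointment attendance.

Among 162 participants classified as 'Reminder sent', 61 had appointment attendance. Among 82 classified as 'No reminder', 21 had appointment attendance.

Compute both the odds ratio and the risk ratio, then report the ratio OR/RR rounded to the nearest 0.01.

From the description: a = 61, b = 101, c = 21, d = 61.
OR = (61·61)/(101·21) = 3721/2121 = 1.75436
Risk in exposed = 61/162 = 0.37654; risk in unexposed = 21/82 = 0.25610; RR = 1.47031
OR/RR = 1.75436 / 1.47031 = 1.19319
The outcome is not rare, so the OR lies further from 1 than the RR.

1.19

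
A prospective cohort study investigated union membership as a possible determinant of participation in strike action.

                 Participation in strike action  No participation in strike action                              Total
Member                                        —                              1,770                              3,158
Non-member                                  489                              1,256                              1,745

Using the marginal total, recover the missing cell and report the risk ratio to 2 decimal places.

1.57

The missing cell is in the exposed row: 3158 − 1770 = 1388.
So a = 1388, b = 1770, c = 489, d = 1256.
RR = [a/(a+b)] / [c/(c+d)] = (1388/3158) / (489/1745) = 0.43952/0.28023 = 1.56843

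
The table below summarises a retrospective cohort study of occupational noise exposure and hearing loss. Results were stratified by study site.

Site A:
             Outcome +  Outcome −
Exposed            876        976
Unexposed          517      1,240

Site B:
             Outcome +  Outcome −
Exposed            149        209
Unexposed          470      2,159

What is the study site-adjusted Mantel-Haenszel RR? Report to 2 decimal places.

1.73

RR_MH = Σ(aᵢ·n₀ᵢ/nᵢ) / Σ(cᵢ·n₁ᵢ/nᵢ), with n₁ᵢ = aᵢ+bᵢ (exposed), n₀ᵢ = cᵢ+dᵢ (unexposed), nᵢ = n₁ᵢ+n₀ᵢ.
Stratum 1 (Site A): n₁ = 1852, n₀ = 1757, n = 3609; a·n₀/n = 876·1757/3609 = 426.4705; c·n₁/n = 517·1852/3609 = 265.3045
Stratum 2 (Site B): n₁ = 358, n₀ = 2629, n = 2987; a·n₀/n = 149·2629/2987 = 131.1419; c·n₁/n = 470·358/2987 = 56.3308
RR_MH = (426.4705 + 131.1419) / (265.3045 + 56.3308) = 557.6124 / 321.6353 = 1.73368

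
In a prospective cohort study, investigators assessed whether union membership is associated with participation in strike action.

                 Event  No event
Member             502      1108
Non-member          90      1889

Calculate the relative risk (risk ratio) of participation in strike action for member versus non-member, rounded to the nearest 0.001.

6.856

Cells: a = 502, b = 1108, c = 90, d = 1889.
Risk in exposed = 502/1610 = 0.31180; risk in unexposed = 90/1979 = 0.04548.
RR = 0.31180 / 0.04548 = 6.85616
The risk among the exposed is 6.86 times that among the unexposed.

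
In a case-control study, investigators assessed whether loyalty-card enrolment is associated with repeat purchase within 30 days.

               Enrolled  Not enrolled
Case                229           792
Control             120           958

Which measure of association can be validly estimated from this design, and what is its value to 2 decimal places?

2.31

Reading the table with exposure as columns: a = 229 (Enrolled, case), b = 120 (Enrolled, non-case), c = 792 (Not enrolled, case), d = 958.
This is a case-control study: participants were sampled on outcome status, so risks in the source population cannot be estimated directly — relative risk is not valid here. The odds ratio is the appropriate measure.
OR = (a·d)/(b·c) = (229 × 958) / (120 × 792) = 219382 / 95040 = 2.30831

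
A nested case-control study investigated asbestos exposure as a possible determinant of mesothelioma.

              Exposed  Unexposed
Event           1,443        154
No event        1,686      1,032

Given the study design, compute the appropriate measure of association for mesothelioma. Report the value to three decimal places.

Reading the table with exposure as columns: a = 1443 (Exposed, case), b = 1686 (Exposed, non-case), c = 154 (Unexposed, case), d = 1032.
This is a nested case-control study: participants were sampled on outcome status, so risks in the source population cannot be estimated directly — relative risk is not valid here. The odds ratio is the appropriate measure.
OR = (a·d)/(b·c) = (1443 × 1032) / (1686 × 154) = 1489176 / 259644 = 5.73545

5.735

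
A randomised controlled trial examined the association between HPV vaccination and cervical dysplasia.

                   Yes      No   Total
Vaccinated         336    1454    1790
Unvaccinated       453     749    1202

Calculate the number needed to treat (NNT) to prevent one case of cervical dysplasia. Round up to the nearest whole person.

Risk in treated group = 336/1790 = 0.18771; risk in control = 453/1202 = 0.37687.
Absolute risk reduction = 0.37687 − 0.18771 = 0.18916
NNT = 1 / ARR = 1 / 0.18916 = 5.286 → round up → 6

6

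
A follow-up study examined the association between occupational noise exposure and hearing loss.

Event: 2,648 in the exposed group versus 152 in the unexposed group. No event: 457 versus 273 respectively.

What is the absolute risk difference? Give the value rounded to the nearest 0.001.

0.495

From the description: a = 2648, b = 457, c = 152, d = 273.
Risk in exposed = 2648/3105 = 0.852818; risk in unexposed = 152/425 = 0.357647.
Risk difference = 0.852818 − 0.357647 = 0.495171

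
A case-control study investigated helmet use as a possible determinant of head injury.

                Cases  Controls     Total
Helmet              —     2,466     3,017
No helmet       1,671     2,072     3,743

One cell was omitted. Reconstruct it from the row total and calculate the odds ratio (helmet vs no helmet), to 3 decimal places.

0.277

The missing cell is in the exposed row: 3017 − 2466 = 551.
So a = 551, b = 2466, c = 1671, d = 2072.
OR = (a·d)/(b·c) = (551 × 2072) / (2466 × 1671) = 1141672 / 4120686 = 0.27706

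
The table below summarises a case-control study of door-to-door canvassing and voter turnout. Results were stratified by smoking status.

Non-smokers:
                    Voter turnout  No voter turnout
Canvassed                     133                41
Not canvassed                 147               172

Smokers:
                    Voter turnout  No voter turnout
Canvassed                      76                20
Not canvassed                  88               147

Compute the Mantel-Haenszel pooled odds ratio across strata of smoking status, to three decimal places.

4.569

OR_MH = Σ(aᵢdᵢ/nᵢ) / Σ(bᵢcᵢ/nᵢ), where nᵢ is the stratum total.
Stratum 1 (Non-smokers): n = 493; a·d/n = 133·172/493 = 46.4016; b·c/n = 41·147/493 = 12.2252
Stratum 2 (Smokers): n = 331; a·d/n = 76·147/331 = 33.7523; b·c/n = 20·88/331 = 5.3172
OR_MH = (46.4016 + 33.7523) / (12.2252 + 5.3172) = 80.1539 / 17.5424 = 4.56916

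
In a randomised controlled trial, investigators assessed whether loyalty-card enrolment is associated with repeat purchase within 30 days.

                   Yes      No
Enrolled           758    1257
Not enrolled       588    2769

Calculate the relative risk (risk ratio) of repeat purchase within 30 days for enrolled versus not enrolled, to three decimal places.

2.148

Cells: a = 758, b = 1257, c = 588, d = 2769.
Risk in exposed = 758/2015 = 0.37618; risk in unexposed = 588/3357 = 0.17516.
RR = 0.37618 / 0.17516 = 2.14767
The risk among the exposed is 2.15 times that among the unexposed.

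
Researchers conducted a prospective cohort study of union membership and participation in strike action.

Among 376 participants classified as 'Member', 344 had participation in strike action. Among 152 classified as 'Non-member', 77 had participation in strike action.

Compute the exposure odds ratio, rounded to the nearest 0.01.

10.47

From the description: a = 344, b = 32, c = 77, d = 75.
OR = (a·d)/(b·c) = (344 × 75) / (32 × 77) = 25800 / 2464 = 10.47078
The odds of participation in strike action are about 10.47 times as high in the member group.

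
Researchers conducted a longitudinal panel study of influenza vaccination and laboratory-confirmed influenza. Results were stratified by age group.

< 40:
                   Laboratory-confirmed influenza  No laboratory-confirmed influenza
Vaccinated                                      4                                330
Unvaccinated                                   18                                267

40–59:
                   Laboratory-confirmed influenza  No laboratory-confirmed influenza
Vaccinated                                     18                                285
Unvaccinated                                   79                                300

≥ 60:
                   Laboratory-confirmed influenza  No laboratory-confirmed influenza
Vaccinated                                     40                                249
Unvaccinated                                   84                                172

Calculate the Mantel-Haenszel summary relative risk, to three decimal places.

RR_MH = Σ(aᵢ·n₀ᵢ/nᵢ) / Σ(cᵢ·n₁ᵢ/nᵢ), with n₁ᵢ = aᵢ+bᵢ (exposed), n₀ᵢ = cᵢ+dᵢ (unexposed), nᵢ = n₁ᵢ+n₀ᵢ.
Stratum 1 (< 40): n₁ = 334, n₀ = 285, n = 619; a·n₀/n = 4·285/619 = 1.8417; c·n₁/n = 18·334/619 = 9.7124
Stratum 2 (40–59): n₁ = 303, n₀ = 379, n = 682; a·n₀/n = 18·379/682 = 10.0029; c·n₁/n = 79·303/682 = 35.0982
Stratum 3 (≥ 60): n₁ = 289, n₀ = 256, n = 545; a·n₀/n = 40·256/545 = 18.7890; c·n₁/n = 84·289/545 = 44.5431
RR_MH = (1.8417 + 10.0029 + 18.7890) / (9.7124 + 35.0982 + 44.5431) = 30.6336 / 89.3538 = 0.34283

0.343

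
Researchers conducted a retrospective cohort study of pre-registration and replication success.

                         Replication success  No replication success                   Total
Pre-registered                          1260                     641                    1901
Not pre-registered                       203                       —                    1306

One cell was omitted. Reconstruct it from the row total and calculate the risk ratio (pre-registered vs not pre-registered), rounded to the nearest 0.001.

The missing cell is in the unexposed row: 1306 − 203 = 1103.
So a = 1260, b = 641, c = 203, d = 1103.
RR = [a/(a+b)] / [c/(c+d)] = (1260/1901) / (203/1306) = 0.66281/0.15544 = 4.26418

4.264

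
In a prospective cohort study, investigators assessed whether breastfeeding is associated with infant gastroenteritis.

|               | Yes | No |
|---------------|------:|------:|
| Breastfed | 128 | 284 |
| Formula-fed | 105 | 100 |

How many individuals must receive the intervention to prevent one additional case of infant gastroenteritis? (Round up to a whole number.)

Risk in treated group = 128/412 = 0.31068; risk in control = 105/205 = 0.51220.
Absolute risk reduction = 0.51220 − 0.31068 = 0.20152
NNT = 1 / ARR = 1 / 0.20152 = 4.962 → round up → 5

5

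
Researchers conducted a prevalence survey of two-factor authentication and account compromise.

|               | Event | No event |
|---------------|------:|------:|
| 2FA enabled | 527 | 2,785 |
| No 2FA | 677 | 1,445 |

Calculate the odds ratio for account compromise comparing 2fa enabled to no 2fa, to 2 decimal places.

0.40

Cells: a = 527, b = 2785, c = 677, d = 1445.
OR = (a·d)/(b·c) = (527 × 1445) / (2785 × 677) = 761515 / 1885445 = 0.40389
Exposure is associated with lower odds of account compromise (OR = 0.40 < 1).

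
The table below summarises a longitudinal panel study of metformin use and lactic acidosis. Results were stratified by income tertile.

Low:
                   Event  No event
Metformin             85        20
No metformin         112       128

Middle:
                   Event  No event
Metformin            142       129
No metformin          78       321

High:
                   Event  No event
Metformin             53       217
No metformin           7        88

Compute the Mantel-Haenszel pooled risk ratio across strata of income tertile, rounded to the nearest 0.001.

2.224

RR_MH = Σ(aᵢ·n₀ᵢ/nᵢ) / Σ(cᵢ·n₁ᵢ/nᵢ), with n₁ᵢ = aᵢ+bᵢ (exposed), n₀ᵢ = cᵢ+dᵢ (unexposed), nᵢ = n₁ᵢ+n₀ᵢ.
Stratum 1 (Low): n₁ = 105, n₀ = 240, n = 345; a·n₀/n = 85·240/345 = 59.1304; c·n₁/n = 112·105/345 = 34.0870
Stratum 2 (Middle): n₁ = 271, n₀ = 399, n = 670; a·n₀/n = 142·399/670 = 84.5642; c·n₁/n = 78·271/670 = 31.5493
Stratum 3 (High): n₁ = 270, n₀ = 95, n = 365; a·n₀/n = 53·95/365 = 13.7945; c·n₁/n = 7·270/365 = 5.1781
RR_MH = (59.1304 + 84.5642 + 13.7945) / (34.0870 + 31.5493 + 5.1781) = 157.4891 / 70.8143 = 2.22397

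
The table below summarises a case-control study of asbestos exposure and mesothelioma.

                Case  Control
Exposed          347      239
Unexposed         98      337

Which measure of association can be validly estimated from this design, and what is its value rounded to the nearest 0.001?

4.993

Cells: a = 347, b = 239, c = 98, d = 337.
This is a case-control study: participants were sampled on outcome status, so risks in the source population cannot be estimated directly — relative risk is not valid here. The odds ratio is the appropriate measure.
OR = (a·d)/(b·c) = (347 × 337) / (239 × 98) = 116939 / 23422 = 4.99270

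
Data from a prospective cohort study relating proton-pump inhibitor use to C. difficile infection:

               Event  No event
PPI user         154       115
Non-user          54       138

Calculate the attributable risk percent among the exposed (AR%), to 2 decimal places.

Cells: a = 154, b = 115, c = 54, d = 138.
Risk in exposed = 154/269 = 0.57249; risk in unexposed = 54/192 = 0.28125.
RR = 0.57249/0.28125 = 2.03552
AR% = (RR − 1)/RR × 100 = (2.03552 − 1)/2.03552 × 100 = 50.8726%

50.87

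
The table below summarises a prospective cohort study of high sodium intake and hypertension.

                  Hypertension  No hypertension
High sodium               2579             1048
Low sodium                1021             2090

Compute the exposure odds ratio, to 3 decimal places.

Cells: a = 2579, b = 1048, c = 1021, d = 2090.
OR = (a·d)/(b·c) = (2579 × 2090) / (1048 × 1021) = 5390110 / 1070008 = 5.03745
The odds of hypertension are about 5.04 times as high in the high sodium group.

5.037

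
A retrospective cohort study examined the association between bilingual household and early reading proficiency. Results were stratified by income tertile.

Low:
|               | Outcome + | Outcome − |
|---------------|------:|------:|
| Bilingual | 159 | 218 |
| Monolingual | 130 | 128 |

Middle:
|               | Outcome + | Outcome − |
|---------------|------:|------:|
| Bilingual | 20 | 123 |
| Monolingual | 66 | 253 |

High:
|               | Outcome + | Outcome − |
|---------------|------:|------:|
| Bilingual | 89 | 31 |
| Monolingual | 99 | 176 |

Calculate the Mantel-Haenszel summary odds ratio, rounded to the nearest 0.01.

1.18

OR_MH = Σ(aᵢdᵢ/nᵢ) / Σ(bᵢcᵢ/nᵢ), where nᵢ is the stratum total.
Stratum 1 (Low): n = 635; a·d/n = 159·128/635 = 32.0504; b·c/n = 218·130/635 = 44.6299
Stratum 2 (Middle): n = 462; a·d/n = 20·253/462 = 10.9524; b·c/n = 123·66/462 = 17.5714
Stratum 3 (High): n = 395; a·d/n = 89·176/395 = 39.6557; b·c/n = 31·99/395 = 7.7696
OR_MH = (32.0504 + 10.9524 + 39.6557) / (44.6299 + 17.5714 + 7.7696) = 82.6585 / 69.9710 = 1.18133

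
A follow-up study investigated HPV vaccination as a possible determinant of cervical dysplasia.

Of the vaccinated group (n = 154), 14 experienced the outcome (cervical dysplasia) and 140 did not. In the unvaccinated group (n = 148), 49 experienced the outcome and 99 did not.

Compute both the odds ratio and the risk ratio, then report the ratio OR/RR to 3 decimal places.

0.736

From the description: a = 14, b = 140, c = 49, d = 99.
OR = (14·99)/(140·49) = 1386/6860 = 0.20204
Risk in exposed = 14/154 = 0.09091; risk in unexposed = 49/148 = 0.33108; RR = 0.27458
OR/RR = 0.20204 / 0.27458 = 0.73581
The outcome is not rare, so the OR lies further from 1 than the RR.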